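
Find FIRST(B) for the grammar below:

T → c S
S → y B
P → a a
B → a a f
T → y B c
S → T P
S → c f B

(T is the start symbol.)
To compute FIRST(B), examine every production with B on the left-hand side, reading each right-hand side left to right until a non-nullable symbol is reached.

From B → a a f:
  - a is a terminal: add 'a' and stop

Collecting: FIRST(B) = { 'a' }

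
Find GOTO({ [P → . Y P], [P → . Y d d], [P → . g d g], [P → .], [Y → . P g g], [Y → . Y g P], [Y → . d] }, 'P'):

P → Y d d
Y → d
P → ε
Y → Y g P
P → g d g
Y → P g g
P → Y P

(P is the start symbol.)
{ [Y → P . g g] }

GOTO(I, 'P') = CLOSURE({ [A → αX.β] : [A → α.Xβ] ∈ I, X = 'P' })

Items with dot before 'P', with the dot advanced:
  [Y → . P g g] → [Y → P . g g]
Closure adds nothing (no advanced item has the dot before a non-terminal).

GOTO = { [Y → P . g g] }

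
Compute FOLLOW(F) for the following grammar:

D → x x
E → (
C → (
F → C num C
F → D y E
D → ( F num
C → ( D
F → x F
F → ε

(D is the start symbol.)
In D → ( F num: F is followed by num, add FIRST(num) \ {ε} = { 'num' }
In F → x F: F is at the end; this adds FOLLOW(F) to itself — nothing new

Taking the union: FOLLOW(F) = { 'num' }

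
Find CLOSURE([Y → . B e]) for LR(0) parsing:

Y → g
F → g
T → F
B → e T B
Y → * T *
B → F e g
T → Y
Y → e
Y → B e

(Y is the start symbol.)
{ [B → . F e g], [B → . e T B], [F → . g], [Y → . B e] }

Start with: [Y → . B e]
  [Y → . B e] has the dot before B: add [B → . e T B], [B → . F e g]
  [B → . F e g] has the dot before F: add [F → . g]
No further items can be added.

CLOSURE = { [B → . F e g], [B → . e T B], [F → . g], [Y → . B e] }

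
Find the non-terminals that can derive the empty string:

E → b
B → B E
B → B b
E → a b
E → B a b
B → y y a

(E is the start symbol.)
None

There are no ε-productions, so no non-terminal can derive ε.
No non-terminals are nullable.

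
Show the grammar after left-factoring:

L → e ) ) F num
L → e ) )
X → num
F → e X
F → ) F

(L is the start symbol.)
Left-factoring transforms A → αβ₁ | αβ₂ into A → αA' and A' → β₁ | β₂
(α is the longest common prefix among the alternatives). Repeat until
no nonterminal has two alternatives with a common prefix.

Round 1: L has alternatives sharing prefix 'e ) )'. Introduce L': L → e ) ) L'
  Add: L' → F num
  Add: L' → ε

No remaining common prefixes — done.

Resulting grammar:
L → e ) ) L'
L' → F num
L' → ε
X → num
F → e X
F → ) F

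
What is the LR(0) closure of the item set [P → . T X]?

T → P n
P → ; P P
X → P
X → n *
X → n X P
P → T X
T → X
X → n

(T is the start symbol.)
{ [P → . ; P P], [P → . T X], [T → . P n], [T → . X], [X → . P], [X → . n *], [X → . n X P], [X → . n] }

To compute CLOSURE, for each item [A → α.Bβ] where B is a non-terminal, add [B → .γ] for all productions B → γ; repeat for the newly added items until nothing changes.

Start with: [P → . T X]
  [P → . T X] has the dot before T: add [T → . P n], [T → . X]
  [T → . P n] has the dot before P: add [P → . ; P P]
  [T → . X] has the dot before X: add [X → . P], [X → . n *], [X → . n X P], [X → . n]
No further items can be added.

CLOSURE = { [P → . ; P P], [P → . T X], [T → . P n], [T → . X], [X → . P], [X → . n *], [X → . n X P], [X → . n] }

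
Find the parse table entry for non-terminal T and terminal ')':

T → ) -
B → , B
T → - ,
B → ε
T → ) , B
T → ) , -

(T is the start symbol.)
T → ) -, T → ) , B, T → ) , -

To find M[T, ')'], we find productions for T where ')' is in the predict set (PREDICT(N → α) = (FIRST(α) \ {ε}) ∪ (FOLLOW(N) if α ⇒* ε)).

T → ) -: PREDICT = { ')' }
  ')' is in predict set, so this production goes in M[T, ')']
T → - ,: PREDICT = { '-' }
T → ) , B: PREDICT = { ')' }
  ')' is in predict set, so this production goes in M[T, ')']
T → ) , -: PREDICT = { ')' }
  ')' is in predict set, so this production goes in M[T, ')']

M[T, ')'] = T → ) -, T → ) , B, T → ) , -  (a multiply-defined cell — the grammar is not LL(1))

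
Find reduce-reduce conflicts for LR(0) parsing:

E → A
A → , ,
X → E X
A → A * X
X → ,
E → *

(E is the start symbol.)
No reduce-reduce conflicts

A reduce-reduce conflict occurs when an LR(0) state has two complete items [A → α .] and [B → β .] — both call for a reduction, and with no lookahead the parser cannot choose between them.

Augment with E' → E and build the canonical LR(0) collection (I0 = CLOSURE({[E' → . E]}), then GOTO on every symbol after a dot until no new states appear). It has 11 states:
  I0: { [A → . , ,], [A → . A * X], [E → . *], [E → . A], [E' → . E] }  — shift
  I1: { [E → * .] }  — reduce
  I2: { [A → , . ,] }  — shift
  I3: { [A → A . * X], [E → A .] }  — shift, reduce
  I4: { [E' → E .] }  — accept
  I5: { [A → . , ,], [A → . A * X], [A → A * . X], [E → . *], [E → . A], [X → . ,], [X → . E X] }  — shift
  I6: { [A → , . ,], [X → , .] }  — shift, reduce
  I7: { [A → . , ,], [A → . A * X], [E → . *], [E → . A], [X → . ,], [X → . E X], [X → E . X] }  — shift
  I8: { [A → A * X .] }  — reduce
  I9: { [X → E X .] }  — reduce
  I10: { [A → , , .] }  — reduce

No state contains more than one complete item.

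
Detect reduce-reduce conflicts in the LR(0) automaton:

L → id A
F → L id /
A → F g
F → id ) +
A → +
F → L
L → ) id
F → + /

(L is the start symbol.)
Augment with L' → L and build the canonical LR(0) collection (I0 = CLOSURE({[L' → . L]}), then GOTO on every symbol after a dot until no new states appear). It has 16 states:
  I0: { [L → . ) id], [L → . id A], [L' → . L] }  — shift
  I1: { [L → ) . id] }  — shift
  I2: { [L' → L .] }  — accept
  I3: { [A → . +], [A → . F g], [F → . + /], [F → . L id /], [F → . L], [F → . id ) +], [L → . ) id], [L → . id A], [L → id . A] }  — shift
  I4: { [A → + .], [F → + . /] }  — shift, reduce
  I5: { [L → id A .] }  — reduce
  I6: { [A → F . g] }  — shift
  I7: { [F → L . id /], [F → L .] }  — shift, reduce
  I8: { [A → . +], [A → . F g], [F → . + /], [F → . L id /], [F → . L], [F → . id ) +], [F → id . ) +], [L → . ) id], [L → . id A], [L → id . A] }  — shift
  I9: { [F → id ) . +], [L → ) . id] }  — shift
  I10: { [F → id ) + .] }  — reduce
  I11: { [L → ) id .] }  — reduce
  I12: { [F → L id . /] }  — shift
  I13: { [F → L id / .] }  — reduce
  I14: { [A → F g .] }  — reduce
  I15: { [F → + / .] }  — reduce

No state contains more than one complete item.

Answer: No reduce-reduce conflicts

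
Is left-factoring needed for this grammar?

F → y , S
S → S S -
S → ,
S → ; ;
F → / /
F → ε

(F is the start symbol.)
No, left-factoring is not needed

Left-factoring is needed when two productions for the same non-terminal
share a common prefix on the right-hand side.

Productions for F:
  F → y , S
  F → / /
  F → ε
Productions for S:
  S → S S -
  S → ,
  S → ; ;

No common prefixes found.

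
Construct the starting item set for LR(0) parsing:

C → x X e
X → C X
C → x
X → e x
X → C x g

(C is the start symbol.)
First, augment the grammar with C' → C
I₀ = CLOSURE({ [C' → . C] }):
  [C' → . C] has the dot before C: add [C → . x X e], [C → . x]
No further items can be added.

I₀ = { [C → . x X e], [C → . x], [C' → . C] }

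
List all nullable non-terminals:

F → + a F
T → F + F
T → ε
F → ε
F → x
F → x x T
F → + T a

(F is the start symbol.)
A non-terminal is nullable if it can derive ε (the empty string): either it has an ε-production, or it has a production whose right-hand side consists entirely of nullable non-terminals.

ε-productions: T → ε, F → ε
So T, F are immediately nullable.
Every non-terminal is now nullable.
Nullable = { 'F', 'T' }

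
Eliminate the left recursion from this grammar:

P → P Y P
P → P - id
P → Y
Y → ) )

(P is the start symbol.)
P → Y P'
P' → Y P P'
P' → - id P'
P' → ε
Y → ) )

P is directly left-recursive. The standard transformation for
  A → A α₁ | ... | A α_m | β₁ | ... | β_n
is
  A  → β₁ A' | ... | β_n A'
  A' → α₁ A' | ... | α_m A' | ε

P → Y becomes P → Y P'
P → P Y P becomes P' → Y P P'
P → P - id becomes P' → - id P'
Add P' → ε

Productions for other non-terminals are unchanged:
  Y → ) )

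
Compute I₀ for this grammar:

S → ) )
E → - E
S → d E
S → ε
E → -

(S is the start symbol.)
First, augment the grammar with S' → S
I₀ = CLOSURE({ [S' → . S] }):
  [S' → . S] has the dot before S: add [S → . ) )], [S → . d E], [S → .]
No further items can be added.

I₀ = { [S → . ) )], [S → . d E], [S → .], [S' → . S] }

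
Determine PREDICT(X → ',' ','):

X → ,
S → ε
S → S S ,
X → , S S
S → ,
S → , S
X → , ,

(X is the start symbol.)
{ ',' }

PREDICT(X → ',' ',') = (FIRST(RHS) \ {ε}) ∪ (FOLLOW(X) if ε ∈ FIRST(RHS), i.e. RHS ⇒* ε)
FIRST(',' ',') = { ',' }
ε ∉ FIRST(',' ','), so FOLLOW(X) is not added.
PREDICT(X → ',' ',') = { ',' }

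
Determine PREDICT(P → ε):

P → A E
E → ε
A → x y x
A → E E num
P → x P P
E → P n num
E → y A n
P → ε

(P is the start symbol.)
PREDICT(P → ε) = (FIRST(RHS) \ {ε}) ∪ (FOLLOW(P) if ε ∈ FIRST(RHS), i.e. RHS ⇒* ε)
The right-hand side is ε (FIRST(ε) = { ε }), so the predict set is FOLLOW(P) = { $, 'n', 'num', 'x', 'y' }
PREDICT(P → ε) = { $, 'n', 'num', 'x', 'y' }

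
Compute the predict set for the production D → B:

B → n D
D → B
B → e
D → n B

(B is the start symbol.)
{ 'e', 'n' }

PREDICT(D → B) = (FIRST(RHS) \ {ε}) ∪ (FOLLOW(D) if ε ∈ FIRST(RHS), i.e. RHS ⇒* ε)
FIRST(B) = { 'e', 'n' }
FIRST(B) = { 'e', 'n' }
ε ∉ FIRST(B), so FOLLOW(D) is not added.
PREDICT(D → B) = { 'e', 'n' }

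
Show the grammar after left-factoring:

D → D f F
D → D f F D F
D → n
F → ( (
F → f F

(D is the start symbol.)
D → D f F D'
D' → ε
D' → D F
D → n
F → ( (
F → f F

Left-factoring transforms A → αβ₁ | αβ₂ into A → αA' and A' → β₁ | β₂
(α is the longest common prefix among the alternatives). Repeat until
no nonterminal has two alternatives with a common prefix.

Round 1: D has alternatives sharing prefix 'D f F'. Introduce D': D → D f F D'
  Add: D' → ε
  Add: D' → D F

No remaining common prefixes — done.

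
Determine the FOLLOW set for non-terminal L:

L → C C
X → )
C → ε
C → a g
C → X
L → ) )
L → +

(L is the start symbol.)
To compute FOLLOW(L), find every occurrence of L on a right-hand side N → α L β: add FIRST(β) \ {ε}, and if β is empty or nullable also add FOLLOW(N). Iterate to a fixed point.

L is the start symbol, so $ ∈ FOLLOW(L).
L does not occur on any right-hand side.

Taking the union: FOLLOW(L) = { $ }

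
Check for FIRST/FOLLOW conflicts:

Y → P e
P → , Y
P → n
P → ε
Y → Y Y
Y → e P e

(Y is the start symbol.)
A FIRST/FOLLOW conflict occurs when a non-terminal N has a nullable alternative N → β (β ⇒* ε) and another alternative N → α with FIRST(α) ∩ FOLLOW(N) ≠ ∅: on such a lookahead the parser cannot decide between expanding α and letting N vanish via β.

Nullable non-terminals: P.

P: nullable alternative(s) P → ε; FOLLOW(P) = { 'e' }
  P → , Y: FIRST \ {ε} = { ',' } — disjoint from FOLLOW(P)
  P → n: FIRST \ {ε} = { 'n' } — disjoint from FOLLOW(P)
  P → ε: FIRST \ {ε} = { } — this is the only nullable alternative, skip

Y has no nullable alternative, so no FIRST/FOLLOW check is needed there.

No FIRST/FOLLOW conflicts found.

Answer: No FIRST/FOLLOW conflicts.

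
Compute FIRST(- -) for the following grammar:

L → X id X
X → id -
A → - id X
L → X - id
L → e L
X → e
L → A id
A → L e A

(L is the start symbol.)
To compute FIRST(- -), process the symbols left to right:
Symbol - is a terminal. Add '-' and stop.
FIRST(- -) = { '-' }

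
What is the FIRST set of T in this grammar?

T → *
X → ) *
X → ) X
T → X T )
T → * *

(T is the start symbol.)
FIRST sets of the other non-terminals involved (by the same procedure, iterated to a fixed point):
  FIRST(X) = { ')' }

From T → *:
  - '*' is a terminal: add '*' and stop
From T → X T ):
  - X is a non-terminal: add FIRST(X) \ {ε} = { ')' }
    X is not nullable, so stop
From T → * *:
  - '*' is a terminal: add '*' and stop

Collecting: FIRST(T) = { ')', '*' }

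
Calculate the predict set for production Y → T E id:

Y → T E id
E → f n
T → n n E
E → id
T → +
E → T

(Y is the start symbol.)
PREDICT(Y → T E id) = (FIRST(RHS) \ {ε}) ∪ (FOLLOW(Y) if ε ∈ FIRST(RHS), i.e. RHS ⇒* ε)
FIRST(T) = { '+', 'n' }
FIRST(T E id) = { '+', 'n' }
ε ∉ FIRST(T E id), so FOLLOW(Y) is not added.
PREDICT(Y → T E id) = { '+', 'n' }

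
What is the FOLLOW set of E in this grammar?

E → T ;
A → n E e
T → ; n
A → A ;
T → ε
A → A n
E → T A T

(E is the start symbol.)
{ $, 'e' }

To compute FOLLOW(E), find every occurrence of E on a right-hand side N → α E β: add FIRST(β) \ {ε}, and if β is empty or nullable also add FOLLOW(N). Iterate to a fixed point.

E is the start symbol, so $ ∈ FOLLOW(E).
In A → n E e: E is followed by e, add FIRST(e) \ {ε} = { 'e' }

Taking the union: FOLLOW(E) = { $, 'e' }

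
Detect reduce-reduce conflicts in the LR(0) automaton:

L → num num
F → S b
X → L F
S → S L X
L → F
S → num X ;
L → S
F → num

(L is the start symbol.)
A reduce-reduce conflict occurs when an LR(0) state has two complete items [A → α .] and [B → β .] — both call for a reduction, and with no lookahead the parser cannot choose between them.

Augment with L' → L and build the canonical LR(0) collection (I0 = CLOSURE({[L' → . L]}), then GOTO on every symbol after a dot until no new states appear). It has 15 states:
  I0: { [F → . S b], [F → . num], [L → . F], [L → . S], [L → . num num], [L' → . L], [S → . S L X], [S → . num X ;] }  — shift
  I1: { [L → F .] }  — reduce
  I2: { [L' → L .] }  — accept
  I3: { [F → . S b], [F → . num], [F → S . b], [L → . F], [L → . S], [L → . num num], [L → S .], [S → . S L X], [S → . num X ;], [S → S . L X] }  — shift, reduce
  I4: { [F → . S b], [F → . num], [F → num .], [L → . F], [L → . S], [L → . num num], [L → num . num], [S → . S L X], [S → . num X ;], [S → num . X ;], [X → . L F] }  — shift, reduce
  I5: { [F → . S b], [F → . num], [S → . S L X], [S → . num X ;], [X → L . F] }  — shift
  I6: { [S → num X . ;] }  — shift
  I7: { [F → . S b], [F → . num], [F → num .], [L → . F], [L → . S], [L → . num num], [L → num . num], [L → num num .], [S → . S L X], [S → . num X ;], [S → num . X ;], [X → . L F] }  — shift, 2 reduces
  I8: { [S → num X ; .] }  — reduce
  I9: { [X → L F .] }  — reduce
  I10: { [F → . S b], [F → . num], [F → S . b], [L → . F], [L → . S], [L → . num num], [S → . S L X], [S → . num X ;], [S → S . L X] }  — shift
  I11: { [F → . S b], [F → . num], [F → num .], [L → . F], [L → . S], [L → . num num], [S → . S L X], [S → . num X ;], [S → num . X ;], [X → . L F] }  — shift, reduce
  I12: { [F → . S b], [F → . num], [L → . F], [L → . S], [L → . num num], [S → . S L X], [S → . num X ;], [S → S L . X], [X → . L F] }  — shift
  I13: { [F → S b .] }  — reduce
  I14: { [S → S L X .] }  — reduce

I7 contains complete items [F → num .], [L → num num .] — reduce-reduce conflict.

Answer: Yes — I7: [F → num .] vs [L → num num .]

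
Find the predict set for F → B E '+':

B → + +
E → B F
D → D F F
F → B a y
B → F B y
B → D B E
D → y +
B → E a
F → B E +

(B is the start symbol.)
{ '+', 'y' }

PREDICT(F → B E '+') = (FIRST(RHS) \ {ε}) ∪ (FOLLOW(F) if ε ∈ FIRST(RHS), i.e. RHS ⇒* ε)
FIRST(B) = { '+', 'y' }
FIRST(B E '+') = { '+', 'y' }
ε ∉ FIRST(B E '+'), so FOLLOW(F) is not added.
PREDICT(F → B E '+') = { '+', 'y' }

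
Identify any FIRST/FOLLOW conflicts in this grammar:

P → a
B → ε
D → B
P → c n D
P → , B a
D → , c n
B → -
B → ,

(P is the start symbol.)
A FIRST/FOLLOW conflict occurs when a non-terminal N has a nullable alternative N → β (β ⇒* ε) and another alternative N → α with FIRST(α) ∩ FOLLOW(N) ≠ ∅: on such a lookahead the parser cannot decide between expanding α and letting N vanish via β.

Nullable non-terminals: B, D.
FIRST sets used below: FIRST(B) = { ',', '-', ε }

B: nullable alternative(s) B → ε; FOLLOW(B) = { $, 'a' }
  B → ε: FIRST \ {ε} = { } — this is the only nullable alternative, skip
  B → -: FIRST \ {ε} = { '-' } — disjoint from FOLLOW(B)
  B → ,: FIRST \ {ε} = { ',' } — disjoint from FOLLOW(B)

D: nullable alternative(s) D → B; FOLLOW(D) = { $ }
  D → B: FIRST \ {ε} = { ',', '-' } — this is the only nullable alternative, skip
  D → , c n: FIRST \ {ε} = { ',' } — disjoint from FOLLOW(D)

P has no nullable alternative, so no FIRST/FOLLOW check is needed there.

No FIRST/FOLLOW conflicts found.

Answer: No FIRST/FOLLOW conflicts.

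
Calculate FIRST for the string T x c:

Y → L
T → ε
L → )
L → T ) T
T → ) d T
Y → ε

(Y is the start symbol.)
FIRST sets of the non-terminals involved (from the grammar, by fixed-point iteration):
  FIRST(T) = { ')', ε }

To compute FIRST(T x c), process the symbols left to right:
Symbol T is a non-terminal. Add FIRST(T) \ {ε} = { ')' }
T is nullable (ε ∈ FIRST(T)), continue to the next symbol.
Symbol x is a terminal. Add 'x' and stop.
FIRST(T x c) = { ')', 'x' }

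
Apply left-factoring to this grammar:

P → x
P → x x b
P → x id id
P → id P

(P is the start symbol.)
Left-factoring transforms A → αβ₁ | αβ₂ into A → αA' and A' → β₁ | β₂
(α is the longest common prefix among the alternatives). Repeat until
no nonterminal has two alternatives with a common prefix.

Round 1: P has alternatives sharing prefix 'x'. Introduce P': P → x P'
  Add: P' → ε
  Add: P' → x b
  Add: P' → id id

No remaining common prefixes — done.

Resulting grammar:
P → x P'
P' → ε
P' → x b
P' → id id
P → id P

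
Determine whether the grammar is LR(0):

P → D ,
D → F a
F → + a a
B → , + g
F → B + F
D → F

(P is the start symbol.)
No. Shift-reduce conflict between [D → F .] and [D → F . a]

A grammar is LR(0) if no state in the canonical LR(0) collection has:
  - both a shift item (dot before a terminal) and a complete item (shift-reduce conflict), or
  - two or more complete items (reduce-reduce conflict; the accept item [P' → P .] counts as a complete item here).

Augment with P' → P and build the canonical LR(0) collection (I0 = CLOSURE({[P' → . P]}), then GOTO on every symbol after a dot until no new states appear). It has 15 states:
  I0: { [B → . , + g], [D → . F a], [D → . F], [F → . + a a], [F → . B + F], [P → . D ,], [P' → . P] }  — shift
  I1: { [F → + . a a] }  — shift
  I2: { [B → , . + g] }  — shift
  I3: { [F → B . + F] }  — shift
  I4: { [P → D . ,] }  — shift
  I5: { [D → F . a], [D → F .] }  — shift, reduce
  I6: { [P' → P .] }  — accept
  I7: { [D → F a .] }  — reduce
  I8: { [P → D , .] }  — reduce
  I9: { [B → . , + g], [F → . + a a], [F → . B + F], [F → B + . F] }  — shift
  I10: { [F → B + F .] }  — reduce
  I11: { [B → , + . g] }  — shift
  I12: { [B → , + g .] }  — reduce
  I13: { [F → + a . a] }  — shift
  I14: { [F → + a a .] }  — reduce

Conflict in state I5:
  Shift-reduce conflict between [D → F .] and [D → F . a]
So the grammar is NOT LR(0).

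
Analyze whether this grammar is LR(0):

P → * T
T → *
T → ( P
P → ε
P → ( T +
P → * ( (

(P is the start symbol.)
No. Shift-reduce conflict between [P → .] and [P → . ( T +]

Augment with P' → P and build the canonical LR(0) collection (I0 = CLOSURE({[P' → . P]}), then GOTO on every symbol after a dot until no new states appear). It has 12 states:
  I0: { [P → . ( T +], [P → . * ( (], [P → . * T], [P → .], [P' → . P] }  — shift, reduce
  I1: { [P → ( . T +], [T → . ( P], [T → . *] }  — shift
  I2: { [P → * . ( (], [P → * . T], [T → . ( P], [T → . *] }  — shift
  I3: { [P' → P .] }  — accept
  I4: { [P → * ( . (], [P → . ( T +], [P → . * ( (], [P → . * T], [P → .], [T → ( . P] }  — shift, reduce
  I5: { [T → * .] }  — reduce
  I6: { [P → * T .] }  — reduce
  I7: { [P → ( . T +], [P → * ( ( .], [T → . ( P], [T → . *] }  — shift, reduce
  I8: { [T → ( P .] }  — reduce
  I9: { [P → . ( T +], [P → . * ( (], [P → . * T], [P → .], [T → ( . P] }  — shift, reduce
  I10: { [P → ( T . +] }  — shift
  I11: { [P → ( T + .] }  — reduce

Conflict in state I0:
  Shift-reduce conflict between [P → .] and [P → . ( T +]
So the grammar is NOT LR(0).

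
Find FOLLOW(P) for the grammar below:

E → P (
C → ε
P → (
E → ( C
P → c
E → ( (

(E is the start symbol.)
To compute FOLLOW(P), find every occurrence of P on a right-hand side N → α P β: add FIRST(β) \ {ε}, and if β is empty or nullable also add FOLLOW(N). Iterate to a fixed point.

In E → P (: P is followed by '(', add FIRST('(') \ {ε} = { '(' }

Taking the union: FOLLOW(P) = { '(' }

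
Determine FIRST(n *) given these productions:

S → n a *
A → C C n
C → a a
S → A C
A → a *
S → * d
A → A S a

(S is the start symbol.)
{ 'n' }

To compute FIRST(n *), process the symbols left to right:
Symbol n is a terminal. Add 'n' and stop.
FIRST(n *) = { 'n' }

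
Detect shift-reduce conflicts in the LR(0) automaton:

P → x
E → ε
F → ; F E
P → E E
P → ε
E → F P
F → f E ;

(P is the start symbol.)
Augment with P' → P and build the canonical LR(0) collection (I0 = CLOSURE({[P' → . P]}), then GOTO on every symbol after a dot until no new states appear). It has 13 states:
  I0: { [E → . F P], [E → .], [F → . ; F E], [F → . f E ;], [P → . E E], [P → . x], [P → .], [P' → . P] }  — shift, 2 reduces
  I1: { [F → . ; F E], [F → . f E ;], [F → ; . F E] }  — shift
  I2: { [E → . F P], [E → .], [F → . ; F E], [F → . f E ;], [P → E . E] }  — shift, reduce
  I3: { [E → . F P], [E → .], [E → F . P], [F → . ; F E], [F → . f E ;], [P → . E E], [P → . x], [P → .] }  — shift, 2 reduces
  I4: { [P' → P .] }  — accept
  I5: { [E → . F P], [E → .], [F → . ; F E], [F → . f E ;], [F → f . E ;] }  — shift, reduce
  I6: { [P → x .] }  — reduce
  I7: { [F → f E . ;] }  — shift
  I8: { [F → f E ; .] }  — reduce
  I9: { [E → F P .] }  — reduce
  I10: { [P → E E .] }  — reduce
  I11: { [E → . F P], [E → .], [F → . ; F E], [F → . f E ;], [F → ; F . E] }  — shift, reduce
  I12: { [F → ; F E .] }  — reduce

I0 contains reduce items [E → .], [P → .] and shift items [F → . ; F E], [F → . f E ;], [P → . x] — shift-reduce conflict.
I2 contains reduce item [E → .] and shift items [F → . ; F E], [F → . f E ;] — shift-reduce conflict.
I3 contains reduce items [E → .], [P → .] and shift items [F → . ; F E], [F → . f E ;], [P → . x] — shift-reduce conflict.
I5 contains reduce item [E → .] and shift items [F → . ; F E], [F → . f E ;] — shift-reduce conflict.
I11 contains reduce item [E → .] and shift items [F → . ; F E], [F → . f E ;] — shift-reduce conflict.

Answer: Yes — I0: [E → .] vs [F → . ; F E]; I2: [E → .] vs [F → . ; F E]; I3: [E → .] vs [F → . ; F E]; I5: [E → .] vs [F → . ; F E]; I11: [E → .] vs [F → . ; F E]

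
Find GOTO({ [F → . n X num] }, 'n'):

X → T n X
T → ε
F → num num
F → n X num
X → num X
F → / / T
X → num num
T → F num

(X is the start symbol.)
{ [F → . / / T], [F → . n X num], [F → . num num], [F → n . X num], [T → . F num], [T → .], [X → . T n X], [X → . num X], [X → . num num] }

GOTO(I, 'n') = CLOSURE({ [A → αX.β] : [A → α.Xβ] ∈ I, X = 'n' })

Items with dot before 'n', with the dot advanced:
  [F → . n X num] → [F → n . X num]
Closure of the advanced items:
  [F → n . X num] has the dot before X: add [X → . T n X], [X → . num X], [X → . num num]
  [X → . T n X] has the dot before T: add [T → .], [T → . F num]
  [T → . F num] has the dot before F: add [F → . num num], [F → . n X num], [F → . / / T]

GOTO = { [F → . / / T], [F → . n X num], [F → . num num], [F → n . X num], [T → . F num], [T → .], [X → . T n X], [X → . num X], [X → . num num] }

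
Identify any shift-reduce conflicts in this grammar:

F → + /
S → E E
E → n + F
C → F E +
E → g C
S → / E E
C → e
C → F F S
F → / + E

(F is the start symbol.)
No shift-reduce conflicts

A shift-reduce conflict occurs when an LR(0) state has both:
  - a complete (reduce) item [A → α .] (dot at the end), and
  - a shift item [B → β . c γ] (dot before a terminal).

Augment with F' → F and build the canonical LR(0) collection (I0 = CLOSURE({[F' → . F]}), then GOTO on every symbol after a dot until no new states appear). It has 23 states:
  I0: { [F → . + /], [F → . / + E], [F' → . F] }  — shift
  I1: { [F → + . /] }  — shift
  I2: { [F → / . + E] }  — shift
  I3: { [F' → F .] }  — accept
  I4: { [E → . g C], [E → . n + F], [F → / + . E] }  — shift
  I5: { [F → / + E .] }  — reduce
  I6: { [C → . F E +], [C → . F F S], [C → . e], [E → g . C], [F → . + /], [F → . / + E] }  — shift
  I7: { [E → n . + F] }  — shift
  I8: { [E → n + . F], [F → . + /], [F → . / + E] }  — shift
  I9: { [E → n + F .] }  — reduce
  I10: { [E → g C .] }  — reduce
  I11: { [C → F . E +], [C → F . F S], [E → . g C], [E → . n + F], [F → . + /], [F → . / + E] }  — shift
  I12: { [C → e .] }  — reduce
  I13: { [C → F E . +] }  — shift
  I14: { [C → F F . S], [E → . g C], [E → . n + F], [S → . / E E], [S → . E E] }  — shift
  I15: { [E → . g C], [E → . n + F], [S → / . E E] }  — shift
  I16: { [E → . g C], [E → . n + F], [S → E . E] }  — shift
  I17: { [C → F F S .] }  — reduce
  I18: { [S → E E .] }  — reduce
  I19: { [E → . g C], [E → . n + F], [S → / E . E] }  — shift
  I20: { [S → / E E .] }  — reduce
  I21: { [C → F E + .] }  — reduce
  I22: { [F → + / .] }  — reduce

No state contains both a complete item and a shift item.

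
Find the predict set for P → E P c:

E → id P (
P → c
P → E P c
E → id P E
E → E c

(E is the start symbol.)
PREDICT(P → E P c) = (FIRST(RHS) \ {ε}) ∪ (FOLLOW(P) if ε ∈ FIRST(RHS), i.e. RHS ⇒* ε)
FIRST(E) = { 'id' }
FIRST(E P c) = { 'id' }
ε ∉ FIRST(E P c), so FOLLOW(P) is not added.
PREDICT(P → E P c) = { 'id' }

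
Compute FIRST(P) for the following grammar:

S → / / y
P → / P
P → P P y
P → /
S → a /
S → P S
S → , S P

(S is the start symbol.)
{ '/' }

From P → / P:
  - '/' is a terminal: add '/' and stop
From P → P P y:
  - P is the symbol being defined: contributes nothing new
    P is not nullable, so stop
From P → /:
  - '/' is a terminal: add '/' and stop

Collecting: FIRST(P) = { '/' }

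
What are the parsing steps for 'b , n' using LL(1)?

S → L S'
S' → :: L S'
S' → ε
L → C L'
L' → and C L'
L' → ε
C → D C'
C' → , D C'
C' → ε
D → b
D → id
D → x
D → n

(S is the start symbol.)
Stack is shown with the top on the left.

Stack           Input    Action
-------------------------------
S $             b , n $  output S → L S'
L S' $          b , n $  output L → C L'
C L' S' $       b , n $  output C → D C'
D C' L' S' $    b , n $  output D → b
b C' L' S' $    b , n $  match 'b'
C' L' S' $      , n $    output C' → , D C'
, D C' L' S' $  , n $    match ','
D C' L' S' $    n $      output D → n
n C' L' S' $    n $      match 'n'
C' L' S' $      $        output C' → ε
L' S' $         $        output L' → ε
S' $            $        output S' → ε
$               $        accept

The string is accepted.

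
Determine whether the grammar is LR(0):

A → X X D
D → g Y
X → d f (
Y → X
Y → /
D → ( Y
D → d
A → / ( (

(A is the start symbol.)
A grammar is LR(0) if no state in the canonical LR(0) collection has:
  - both a shift item (dot before a terminal) and a complete item (shift-reduce conflict), or
  - two or more complete items (reduce-reduce conflict; the accept item [A' → A .] counts as a complete item here).

Augment with A' → A and build the canonical LR(0) collection (I0 = CLOSURE({[A' → . A]}), then GOTO on every symbol after a dot until no new states appear). It has 18 states:
  I0: { [A → . / ( (], [A → . X X D], [A' → . A], [X → . d f (] }  — shift
  I1: { [A → / . ( (] }  — shift
  I2: { [A' → A .] }  — accept
  I3: { [A → X . X D], [X → . d f (] }  — shift
  I4: { [X → d . f (] }  — shift
  I5: { [X → d f . (] }  — shift
  I6: { [X → d f ( .] }  — reduce
  I7: { [A → X X . D], [D → . ( Y], [D → . d], [D → . g Y] }  — shift
  I8: { [D → ( . Y], [X → . d f (], [Y → . /], [Y → . X] }  — shift
  I9: { [A → X X D .] }  — reduce
  I10: { [D → d .] }  — reduce
  I11: { [D → g . Y], [X → . d f (], [Y → . /], [Y → . X] }  — shift
  I12: { [Y → / .] }  — reduce
  I13: { [Y → X .] }  — reduce
  I14: { [D → g Y .] }  — reduce
  I15: { [D → ( Y .] }  — reduce
  I16: { [A → / ( . (] }  — shift
  I17: { [A → / ( ( .] }  — reduce

Every state is either a pure shift/goto state or contains exactly one complete item and nothing to shift — no conflicts. The grammar is LR(0).

Answer: Yes, the grammar is LR(0)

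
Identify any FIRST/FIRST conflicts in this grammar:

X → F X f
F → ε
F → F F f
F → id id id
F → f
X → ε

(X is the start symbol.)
A FIRST/FIRST conflict occurs when two productions N → α and N → β for the same non-terminal have FIRST(α) ∩ FIRST(β) ≠ ∅ (with ε ∈ FIRST of a nullable right-hand side, so two nullable alternatives also conflict).

FIRST sets of the non-terminals at (or reachable through a nullable prefix from) the front of some alternative:
  FIRST(F) = { 'f', 'id', ε }
  FIRST(X) = { 'f', 'id', ε }

Productions for X:
  X → F X f: FIRST = { 'f', 'id' }
  X → ε: FIRST = { ε }
Productions for F:
  F → ε: FIRST = { ε }
  F → F F f: FIRST = { 'f', 'id' }
  F → id id id: FIRST = { 'id' }
  F → f: FIRST = { 'f' }

Conflict for F: F → F F f and F → id id id
  Overlap: { 'id' }
Conflict for F: F → F F f and F → f
  Overlap: { 'f' }

Answer: Yes. F → F F f / F → id id id on { 'id' }; F → F F f / F → f on { 'f' }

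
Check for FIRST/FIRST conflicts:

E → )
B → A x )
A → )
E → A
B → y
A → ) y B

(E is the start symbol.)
FIRST sets of the non-terminals at (or reachable through a nullable prefix from) the front of some alternative:
  FIRST(A) = { ')' }

Productions for E:
  E → ): FIRST = { ')' }
  E → A: FIRST = { ')' }
Productions for B:
  B → A x ): FIRST = { ')' }
  B → y: FIRST = { 'y' }
Productions for A:
  A → ): FIRST = { ')' }
  A → ) y B: FIRST = { ')' }

Conflict for E: E → ) and E → A
  Overlap: { ')' }
Conflict for A: A → ) and A → ) y B
  Overlap: { ')' }

Answer: Yes. E → ')' / E → A on { ')' }; A → ')' / A → ')' y B on { ')' }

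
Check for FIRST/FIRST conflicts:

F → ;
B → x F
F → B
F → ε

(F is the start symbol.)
No FIRST/FIRST conflicts.

FIRST sets of the non-terminals at (or reachable through a nullable prefix from) the front of some alternative:
  FIRST(B) = { 'x' }

Productions for F:
  F → ;: FIRST = { ';' }
  F → B: FIRST = { 'x' }
  F → ε: FIRST = { ε }
B has only one production, so no FIRST/FIRST conflict is possible there.

All alternatives of each non-terminal have pairwise disjoint FIRST sets.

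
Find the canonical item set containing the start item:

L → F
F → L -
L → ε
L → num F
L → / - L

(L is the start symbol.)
First, augment the grammar with L' → L
I₀ = CLOSURE({ [L' → . L] }):
  [L' → . L] has the dot before L: add [L → . F], [L → .], [L → . num F], [L → . / - L]
  [L → . F] has the dot before F: add [F → . L -]
No further items can be added.

I₀ = { [F → . L -], [L → . / - L], [L → . F], [L → . num F], [L → .], [L' → . L] }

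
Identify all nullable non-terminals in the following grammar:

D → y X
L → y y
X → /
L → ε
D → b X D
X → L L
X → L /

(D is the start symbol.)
A non-terminal is nullable if it can derive ε (the empty string): either it has an ε-production, or it has a production whose right-hand side consists entirely of nullable non-terminals.

ε-productions: L → ε
So L is immediately nullable.
X → L L: every symbol on the right is nullable, so X is nullable too.
No further non-terminal can be added: every production for the remaining non-terminals contains a terminal or a non-nullable non-terminal.
Nullable = { 'L', 'X' }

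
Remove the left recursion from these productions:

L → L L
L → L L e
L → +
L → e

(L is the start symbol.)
L → + L'
L → e L'
L' → L L'
L' → L e L'
L' → ε

L is directly left-recursive. The standard transformation for
  A → A α₁ | ... | A α_m | β₁ | ... | β_n
is
  A  → β₁ A' | ... | β_n A'
  A' → α₁ A' | ... | α_m A' | ε

L → + becomes L → + L'
L → e becomes L → e L'
L → L L becomes L' → L L'
L → L L e becomes L' → L e L'
Add L' → ε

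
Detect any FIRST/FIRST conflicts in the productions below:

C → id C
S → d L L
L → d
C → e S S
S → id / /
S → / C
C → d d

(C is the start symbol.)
A FIRST/FIRST conflict occurs when two productions N → α and N → β for the same non-terminal have FIRST(α) ∩ FIRST(β) ≠ ∅ (with ε ∈ FIRST of a nullable right-hand side, so two nullable alternatives also conflict).

Productions for C:
  C → id C: FIRST = { 'id' }
  C → e S S: FIRST = { 'e' }
  C → d d: FIRST = { 'd' }
Productions for S:
  S → d L L: FIRST = { 'd' }
  S → id / /: FIRST = { 'id' }
  S → / C: FIRST = { '/' }
L has only one production, so no FIRST/FIRST conflict is possible there.

All alternatives of each non-terminal have pairwise disjoint FIRST sets.

Answer: No FIRST/FIRST conflicts.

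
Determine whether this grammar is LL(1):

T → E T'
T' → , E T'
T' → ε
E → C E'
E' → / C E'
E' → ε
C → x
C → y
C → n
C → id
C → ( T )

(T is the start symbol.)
A grammar is LL(1) if for each non-terminal N with multiple productions, the predict sets of those productions are pairwise disjoint, where PREDICT(N → α) = (FIRST(α) \ {ε}) ∪ (FOLLOW(N) if α ⇒* ε).

Relevant sets:
  FOLLOW(T') = { $, ')' }
  FOLLOW(E') = { $, ')', ',' }

For T':
  PREDICT(T' → ',' E T') = { ',' }
  PREDICT(T' → ε) = { $, ')' }
For E':
  PREDICT(E' → '/' C E') = { '/' }
  PREDICT(E' → ε) = { $, ')', ',' }
For C:
  PREDICT(C → x) = { 'x' }
  PREDICT(C → y) = { 'y' }
  PREDICT(C → n) = { 'n' }
  PREDICT(C → id) = { 'id' }
  PREDICT(C → '(' T ')') = { '(' }
T, E have a single production, so nothing to check there.

All predict sets are disjoint. The grammar IS LL(1).

Answer: Yes, the grammar is LL(1).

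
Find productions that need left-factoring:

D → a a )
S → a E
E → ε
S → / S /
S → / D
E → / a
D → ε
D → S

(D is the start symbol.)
Left-factoring is needed when two productions for the same non-terminal
share a common prefix on the right-hand side.

Productions for D:
  D → a a )
  D → ε
  D → S
Productions for S:
  S → a E
  S → / S /
  S → / D
Productions for E:
  E → ε
  E → / a

Found common prefix '/' in productions for S

Answer: Yes, S has productions with common prefix '/'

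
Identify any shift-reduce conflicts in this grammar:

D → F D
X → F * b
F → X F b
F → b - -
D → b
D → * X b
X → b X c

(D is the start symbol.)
Augment with D' → D and build the canonical LR(0) collection (I0 = CLOSURE({[D' → . D]}), then GOTO on every symbol after a dot until no new states appear). It has 21 states:
  I0: { [D → . * X b], [D → . F D], [D → . b], [D' → . D], [F → . X F b], [F → . b - -], [X → . F * b], [X → . b X c] }  — shift
  I1: { [D → * . X b], [F → . X F b], [F → . b - -], [X → . F * b], [X → . b X c] }  — shift
  I2: { [D' → D .] }  — accept
  I3: { [D → . * X b], [D → . F D], [D → . b], [D → F . D], [F → . X F b], [F → . b - -], [X → . F * b], [X → . b X c], [X → F . * b] }  — shift
  I4: { [F → . X F b], [F → . b - -], [F → X . F b], [X → . F * b], [X → . b X c] }  — shift
  I5: { [D → b .], [F → . X F b], [F → . b - -], [F → b . - -], [X → . F * b], [X → . b X c], [X → b . X c] }  — shift, reduce
  I6: { [F → b - . -] }  — shift
  I7: { [X → F . * b] }  — shift
  I8: { [F → . X F b], [F → . b - -], [F → X . F b], [X → . F * b], [X → . b X c], [X → b X . c] }  — shift
  I9: { [F → . X F b], [F → . b - -], [F → b . - -], [X → . F * b], [X → . b X c], [X → b . X c] }  — shift
  I10: { [F → X F . b], [X → F . * b] }  — shift
  I11: { [X → b X c .] }  — reduce
  I12: { [X → F * . b] }  — shift
  I13: { [F → X F b .] }  — reduce
  I14: { [X → F * b .] }  — reduce
  I15: { [F → b - - .] }  — reduce
  I16: { [D → * . X b], [F → . X F b], [F → . b - -], [X → . F * b], [X → . b X c], [X → F * . b] }  — shift
  I17: { [D → F D .] }  — reduce
  I18: { [D → * X . b], [F → . X F b], [F → . b - -], [F → X . F b], [X → . F * b], [X → . b X c] }  — shift
  I19: { [F → . X F b], [F → . b - -], [F → b . - -], [X → . F * b], [X → . b X c], [X → F * b .], [X → b . X c] }  — shift, reduce
  I20: { [D → * X b .], [F → . X F b], [F → . b - -], [F → b . - -], [X → . F * b], [X → . b X c], [X → b . X c] }  — shift, reduce

I5 contains reduce item [D → b .] and shift items [F → . b - -], [F → b . - -], [X → . b X c] — shift-reduce conflict.
I19 contains reduce item [X → F * b .] and shift items [F → . b - -], [F → b . - -], [X → . b X c] — shift-reduce conflict.
I20 contains reduce item [D → * X b .] and shift items [F → . b - -], [F → b . - -], [X → . b X c] — shift-reduce conflict.

Answer: Yes — I5: [D → b .] vs [F → . b - -]; I19: [X → F * b .] vs [F → . b - -]; I20: [D → * X b .] vs [F → . b - -]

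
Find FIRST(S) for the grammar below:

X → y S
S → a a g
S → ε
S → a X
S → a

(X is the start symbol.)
From S → a a g:
  - a is a terminal: add 'a' and stop
From S → ε:
  - ε-production, so ε ∈ FIRST(S)
From S → a X:
  - a is a terminal: add 'a' and stop
From S → a:
  - a is a terminal: add 'a' and stop

Collecting: FIRST(S) = { 'a', ε }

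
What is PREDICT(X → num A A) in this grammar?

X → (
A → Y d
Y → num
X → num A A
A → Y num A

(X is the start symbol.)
PREDICT(X → num A A) = (FIRST(RHS) \ {ε}) ∪ (FOLLOW(X) if ε ∈ FIRST(RHS), i.e. RHS ⇒* ε)
FIRST(num A A) = { 'num' }
ε ∉ FIRST(num A A), so FOLLOW(X) is not added.
PREDICT(X → num A A) = { 'num' }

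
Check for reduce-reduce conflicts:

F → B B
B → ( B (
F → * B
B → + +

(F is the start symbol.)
A reduce-reduce conflict occurs when an LR(0) state has two complete items [A → α .] and [B → β .] — both call for a reduction, and with no lookahead the parser cannot choose between them.

Augment with F' → F and build the canonical LR(0) collection (I0 = CLOSURE({[F' → . F]}), then GOTO on every symbol after a dot until no new states appear). It has 11 states:
  I0: { [B → . ( B (], [B → . + +], [F → . * B], [F → . B B], [F' → . F] }  — shift
  I1: { [B → ( . B (], [B → . ( B (], [B → . + +] }  — shift
  I2: { [B → . ( B (], [B → . + +], [F → * . B] }  — shift
  I3: { [B → + . +] }  — shift
  I4: { [B → . ( B (], [B → . + +], [F → B . B] }  — shift
  I5: { [F' → F .] }  — accept
  I6: { [F → B B .] }  — reduce
  I7: { [B → + + .] }  — reduce
  I8: { [F → * B .] }  — reduce
  I9: { [B → ( B . (] }  — shift
  I10: { [B → ( B ( .] }  — reduce

No state contains more than one complete item.

Answer: No reduce-reduce conflicts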